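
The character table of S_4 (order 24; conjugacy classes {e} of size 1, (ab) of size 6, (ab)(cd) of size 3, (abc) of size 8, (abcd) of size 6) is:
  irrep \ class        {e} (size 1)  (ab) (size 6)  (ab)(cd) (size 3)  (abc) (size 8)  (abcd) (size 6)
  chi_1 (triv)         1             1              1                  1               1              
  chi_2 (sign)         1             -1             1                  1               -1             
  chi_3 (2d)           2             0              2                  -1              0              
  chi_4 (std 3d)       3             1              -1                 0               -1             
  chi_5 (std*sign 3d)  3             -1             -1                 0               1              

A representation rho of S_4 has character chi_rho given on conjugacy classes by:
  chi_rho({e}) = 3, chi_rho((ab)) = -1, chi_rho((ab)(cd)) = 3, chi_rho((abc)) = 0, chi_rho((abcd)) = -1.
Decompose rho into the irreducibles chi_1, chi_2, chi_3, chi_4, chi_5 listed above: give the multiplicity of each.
Multiplicities: chi_1: 0, chi_2: 1, chi_3: 1, chi_4: 0, chi_5: 0.

Reasoning: Use <chi_rho, chi> = (1/|G|) sum_C |C| * chi_rho(C) * conj(chi(C)) with |G| = 24 for each irreducible chi in the table:
  <chi_rho, chi_1> = (1/24)[1*(3)*conj(1) + 6*(-1)*conj(1) + 3*(3)*conj(1) + 8*(0)*conj(1) + 6*(-1)*conj(1)]
      = (1/24)[(3) + (-6) + (9) + (0) + (-6)] = 0/24 = 0
  <chi_rho, chi_2> = (1/24)[1*(3)*conj(1) + 6*(-1)*conj(-1) + 3*(3)*conj(1) + 8*(0)*conj(1) + 6*(-1)*conj(-1)]
      = (1/24)[(3) + (6) + (9) + (0) + (6)] = 24/24 = 1
  <chi_rho, chi_3> = (1/24)[1*(3)*conj(2) + 6*(-1)*conj(0) + 3*(3)*conj(2) + 8*(0)*conj(-1) + 6*(-1)*conj(0)]
      = (1/24)[(6) + (0) + (18) + (0) + (0)] = 24/24 = 1
  <chi_rho, chi_4> = (1/24)[1*(3)*conj(3) + 6*(-1)*conj(1) + 3*(3)*conj(-1) + 8*(0)*conj(0) + 6*(-1)*conj(-1)]
      = (1/24)[(9) + (-6) + (-9) + (0) + (6)] = 0/24 = 0
  <chi_rho, chi_5> = (1/24)[1*(3)*conj(3) + 6*(-1)*conj(-1) + 3*(3)*conj(-1) + 8*(0)*conj(0) + 6*(-1)*conj(1)]
      = (1/24)[(9) + (6) + (-9) + (0) + (-6)] = 0/24 = 0
Dimension check: dim(rho) = sum (mult * dim) = 0*1 + 1*1 + 1*2 + 0*3 + 0*3 = 3 = chi_rho(e) = 3.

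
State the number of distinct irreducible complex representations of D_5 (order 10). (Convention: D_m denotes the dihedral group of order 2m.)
4

Argument: The number of irreducible complex representations of a finite group equals its number of conjugacy classes. D_5 has 4 conjugacy classes ((n+3)/2 for n odd), so D_5 (order 10) has exactly 4 irreducible complex representations.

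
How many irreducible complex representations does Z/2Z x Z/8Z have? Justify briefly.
16

Solution. The number of irreducible complex representations of a finite group equals its number of conjugacy classes. Z/2Z x Z/8Z is abelian of order 16, so every element is its own conjugacy class: 16 classes, so Z/2Z x Z/8Z (order 16) has exactly 16 irreducible complex representations.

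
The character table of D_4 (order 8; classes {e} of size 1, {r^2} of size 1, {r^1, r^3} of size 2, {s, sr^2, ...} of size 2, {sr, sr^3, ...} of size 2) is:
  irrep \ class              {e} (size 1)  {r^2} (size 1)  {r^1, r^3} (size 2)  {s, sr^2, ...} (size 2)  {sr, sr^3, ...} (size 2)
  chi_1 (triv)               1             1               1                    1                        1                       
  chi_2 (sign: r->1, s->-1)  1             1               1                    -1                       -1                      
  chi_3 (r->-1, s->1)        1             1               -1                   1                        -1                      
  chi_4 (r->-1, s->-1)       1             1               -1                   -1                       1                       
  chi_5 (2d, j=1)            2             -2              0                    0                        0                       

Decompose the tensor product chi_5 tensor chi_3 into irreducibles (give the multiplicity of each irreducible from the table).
chi_5 tensor chi_3 = chi_5 (all other irreducibles have multiplicity 0).

Explanation: The character of a tensor product is the pointwise product (chi_5 * chi_3)(C) = chi_5(C) * chi_3(C):
  {e}: (2)*(1), {r^2}: (-2)*(1), {r^1, r^3}: (0)*(-1), {s, sr^2, ...}: (0)*(1), {sr, sr^3, ...}: (0)*(-1)
so (chi_5 * chi_3) takes values
  {e} -> 2, {r^2} -> -2, {r^1, r^3} -> 0, {s, sr^2, ...} -> 0, {sr, sr^3, ...} -> 0.
Now take the inner product of this character with each irreducible chi from the table, <chi_5*chi_3, chi> = (1/8) sum_C |C| (chi_5*chi_3)(C) conj(chi(C)):
  <chi_5*chi_3, chi_1> = (1/8)[1*(2)*conj(1) + 1*(-2)*conj(1) + 2*(0)*conj(1) + 2*(0)*conj(1) + 2*(0)*conj(1)]
      = (1/8)[(2) + (-2) + (0) + (0) + (0)] = 0/8 = 0
  <chi_5*chi_3, chi_2> = (1/8)[1*(2)*conj(1) + 1*(-2)*conj(1) + 2*(0)*conj(1) + 2*(0)*conj(-1) + 2*(0)*conj(-1)]
      = (1/8)[(2) + (-2) + (0) + (0) + (0)] = 0/8 = 0
  <chi_5*chi_3, chi_3> = (1/8)[1*(2)*conj(1) + 1*(-2)*conj(1) + 2*(0)*conj(-1) + 2*(0)*conj(1) + 2*(0)*conj(-1)]
      = (1/8)[(2) + (-2) + (0) + (0) + (0)] = 0/8 = 0
  <chi_5*chi_3, chi_4> = (1/8)[1*(2)*conj(1) + 1*(-2)*conj(1) + 2*(0)*conj(-1) + 2*(0)*conj(-1) + 2*(0)*conj(1)]
      = (1/8)[(2) + (-2) + (0) + (0) + (0)] = 0/8 = 0
  <chi_5*chi_3, chi_5> = (1/8)[1*(2)*conj(2) + 1*(-2)*conj(-2) + 2*(0)*conj(0) + 2*(0)*conj(0) + 2*(0)*conj(0)]
      = (1/8)[(4) + (4) + (0) + (0) + (0)] = 8/8 = 1
Hence the multiplicities are chi_5: 1. Dimension check: dim(chi_5)*dim(chi_3) = 2*1 = 2 and sum (mult * dim) = 1*2 = 2.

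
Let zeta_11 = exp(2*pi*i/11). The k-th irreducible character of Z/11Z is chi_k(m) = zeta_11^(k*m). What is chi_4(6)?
chi_4(6) = zeta_11^24 = exp(4*I*pi/11)

chi_4(6) = zeta_11^(4*6) = zeta_11^24. Since zeta_11^11 = 1, this equals zeta_11^2 = exp(2*pi*i*2/11) = exp(4*I*pi/11).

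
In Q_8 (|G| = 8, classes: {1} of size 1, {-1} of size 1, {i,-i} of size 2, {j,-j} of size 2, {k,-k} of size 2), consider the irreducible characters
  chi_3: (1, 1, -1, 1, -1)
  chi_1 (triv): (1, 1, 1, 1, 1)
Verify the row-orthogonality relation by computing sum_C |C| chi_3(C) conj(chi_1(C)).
Sum = 0; so <chi_3, chi_1> = 0 (distinct irreducibles are orthogonal).

Explanation: Compute term by term over conjugacy classes (|C| * chi_3(C) * conj(chi_1(C))):
  1*(1)*conj(1) + 1*(1)*conj(1) + 2*(-1)*conj(1) + 2*(1)*conj(1) + 2*(-1)*conj(1)
  = (1) + (1) + (-2) + (2) + (-2)
  = 0.
Dividing by |G| = 8 gives 0/8 = 0, matching the row-orthogonality relation <chi_3, chi_1> = [chi_3 = chi_1].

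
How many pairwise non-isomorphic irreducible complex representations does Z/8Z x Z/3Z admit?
24

Reasoning: The number of irreducible complex representations of a finite group equals its number of conjugacy classes. Z/8Z x Z/3Z is abelian of order 24, so every element is its own conjugacy class: 24 classes, so Z/8Z x Z/3Z (order 24) has exactly 24 irreducible complex representations.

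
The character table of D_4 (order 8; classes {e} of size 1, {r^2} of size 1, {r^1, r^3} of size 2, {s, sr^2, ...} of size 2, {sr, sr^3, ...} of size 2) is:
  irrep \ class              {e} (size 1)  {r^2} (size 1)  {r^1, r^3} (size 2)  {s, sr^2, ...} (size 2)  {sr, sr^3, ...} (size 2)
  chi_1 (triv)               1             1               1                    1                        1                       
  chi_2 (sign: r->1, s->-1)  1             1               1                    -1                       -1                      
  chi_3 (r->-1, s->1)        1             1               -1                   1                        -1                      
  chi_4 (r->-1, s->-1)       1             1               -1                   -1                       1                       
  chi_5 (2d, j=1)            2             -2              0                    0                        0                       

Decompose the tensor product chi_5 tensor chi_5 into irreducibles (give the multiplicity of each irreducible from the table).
chi_5 tensor chi_5 = chi_1 + chi_2 + chi_3 + chi_4 (all other irreducibles have multiplicity 0).

Details: The character of a tensor product is the pointwise product (chi_5 * chi_5)(C) = chi_5(C) * chi_5(C):
  {e}: (2)*(2), {r^2}: (-2)*(-2), {r^1, r^3}: (0)*(0), {s, sr^2, ...}: (0)*(0), {sr, sr^3, ...}: (0)*(0)
so (chi_5 * chi_5) takes values
  {e} -> 4, {r^2} -> 4, {r^1, r^3} -> 0, {s, sr^2, ...} -> 0, {sr, sr^3, ...} -> 0.
Now take the inner product of this character with each irreducible chi from the table, <chi_5*chi_5, chi> = (1/8) sum_C |C| (chi_5*chi_5)(C) conj(chi(C)):
  <chi_5*chi_5, chi_1> = (1/8)[1*(4)*conj(1) + 1*(4)*conj(1) + 2*(0)*conj(1) + 2*(0)*conj(1) + 2*(0)*conj(1)]
      = (1/8)[(4) + (4) + (0) + (0) + (0)] = 8/8 = 1
  <chi_5*chi_5, chi_2> = (1/8)[1*(4)*conj(1) + 1*(4)*conj(1) + 2*(0)*conj(1) + 2*(0)*conj(-1) + 2*(0)*conj(-1)]
      = (1/8)[(4) + (4) + (0) + (0) + (0)] = 8/8 = 1
  <chi_5*chi_5, chi_3> = (1/8)[1*(4)*conj(1) + 1*(4)*conj(1) + 2*(0)*conj(-1) + 2*(0)*conj(1) + 2*(0)*conj(-1)]
      = (1/8)[(4) + (4) + (0) + (0) + (0)] = 8/8 = 1
  <chi_5*chi_5, chi_4> = (1/8)[1*(4)*conj(1) + 1*(4)*conj(1) + 2*(0)*conj(-1) + 2*(0)*conj(-1) + 2*(0)*conj(1)]
      = (1/8)[(4) + (4) + (0) + (0) + (0)] = 8/8 = 1
  <chi_5*chi_5, chi_5> = (1/8)[1*(4)*conj(2) + 1*(4)*conj(-2) + 2*(0)*conj(0) + 2*(0)*conj(0) + 2*(0)*conj(0)]
      = (1/8)[(8) + (-8) + (0) + (0) + (0)] = 0/8 = 0
Hence the multiplicities are chi_1: 1, chi_2: 1, chi_3: 1, chi_4: 1. Dimension check: dim(chi_5)*dim(chi_5) = 2*2 = 4 and sum (mult * dim) = 1*1 + 1*1 + 1*1 + 1*1 = 4.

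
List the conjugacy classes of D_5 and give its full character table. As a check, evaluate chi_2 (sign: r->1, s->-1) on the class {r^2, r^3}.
Conjugacy classes: {e} of size 1, {r^1, r^4} of size 2, {r^2, r^3} of size 2, {s, sr, ..., sr^4} of size 5.
Character table:
  irrep \ class              {e} (size 1)  {r^1, r^4} (size 2)  {r^2, r^3} (size 2)  {s, sr, ..., sr^4} (size 5)
  chi_1 (triv)               1             1                    1                    1                          
  chi_2 (sign: r->1, s->-1)  1             1                    1                    -1                         
  chi_3 (2d, j=1)            2             -1/2 + sqrt(5)/2     -sqrt(5)/2 - 1/2     0                          
  chi_4 (2d, j=2)            2             -sqrt(5)/2 - 1/2     -1/2 + sqrt(5)/2     0                          

Spot check: chi_2 (sign: r->1, s->-1) on {r^2, r^3} = 1.

Solution. D_5 has order 2*5 = 10 with 4 conjugacy classes, hence 4 irreducibles. Sum of squared dims 1 + 1 + 4 + 4 = 10 = |G|. Linear characters come from the abelianisation; the 2-dimensional irreps have character r^k -> 2*cos(2*pi*j*k/5), reflections -> 0.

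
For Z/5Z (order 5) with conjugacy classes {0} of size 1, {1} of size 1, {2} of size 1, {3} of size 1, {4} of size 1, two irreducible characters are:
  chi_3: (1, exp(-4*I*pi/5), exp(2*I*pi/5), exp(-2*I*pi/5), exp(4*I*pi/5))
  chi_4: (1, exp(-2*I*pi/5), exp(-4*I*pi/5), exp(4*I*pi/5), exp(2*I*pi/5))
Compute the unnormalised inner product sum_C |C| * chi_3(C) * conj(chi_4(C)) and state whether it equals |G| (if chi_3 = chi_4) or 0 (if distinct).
Sum = 0; so <chi_3, chi_4> = 0 (distinct irreducibles are orthogonal).

Details: Compute term by term over conjugacy classes (|C| * chi_3(C) * conj(chi_4(C))):
  1*(1)*conj(1) + 1*(exp(-4*I*pi/5))*conj(exp(-2*I*pi/5)) + 1*(exp(2*I*pi/5))*conj(exp(-4*I*pi/5)) + 1*(exp(-2*I*pi/5))*conj(exp(4*I*pi/5)) + 1*(exp(4*I*pi/5))*conj(exp(2*I*pi/5))
  = (1) + (exp(-2*I*pi/5)) + (exp(-4*I*pi/5)) + (exp(4*I*pi/5)) + (exp(2*I*pi/5))
  = 0.
(Exp terms are combined using exp(i*s)*conj(exp(i*t)) = exp(i*(s-t)), and sums of them are collapsed using the identity that for every m > 1 the m distinct m-th roots of unity sum to 0, e.g. 1 + exp(2*I*pi/3) + exp(-2*I*pi/3) = 0.)
Dividing by |G| = 5 gives 0/5 = 0, matching the row-orthogonality relation <chi_3, chi_4> = [chi_3 = chi_4].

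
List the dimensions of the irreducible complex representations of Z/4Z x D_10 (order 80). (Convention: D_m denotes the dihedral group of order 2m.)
Dimensions: 1, 1, 1, 1, 1, 1, 1, 1, 1, 1, 1, 1, 1, 1, 1, 1, 2, 2, 2, 2, 2, 2, 2, 2, 2, 2, 2, 2, 2, 2, 2, 2

Reasoning: There are 32 irreducibles (= number of conjugacy classes). Their dimensions d_i satisfy sum d_i^2 = |G| = 80: 1 + 1 + 1 + 1 + 1 + 1 + 1 + 1 + 1 + 1 + 1 + 1 + 1 + 1 + 1 + 1 + 4 + 4 + 4 + 4 + 4 + 4 + 4 + 4 + 4 + 4 + 4 + 4 + 4 + 4 + 4 + 4 = 80. (For the product with Z/4Z: each of the 4 1-dim characters of Z/4Z tensors with each irrep of D_10, giving 4 copies of each D_10-dimension.)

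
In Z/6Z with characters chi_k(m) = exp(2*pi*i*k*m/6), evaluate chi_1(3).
chi_1(3) = zeta_6^3 = -1

Details: chi_1(3) = zeta_6^(1*3) = zeta_6^3. Since zeta_6^6 = 1, this equals zeta_6^3 = exp(2*pi*i*3/6) = -1.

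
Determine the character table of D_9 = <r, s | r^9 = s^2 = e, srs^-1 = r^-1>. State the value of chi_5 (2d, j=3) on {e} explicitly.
Conjugacy classes: {e} of size 1, {r^1, r^8} of size 2, {r^2, r^7} of size 2, {r^3, r^6} of size 2, {r^4, r^5} of size 2, {s, sr, ..., sr^8} of size 9.
Character table:
  irrep \ class              {e} (size 1)  {r^1, r^8} (size 2)  {r^2, r^7} (size 2)  {r^3, r^6} (size 2)  {r^4, r^5} (size 2)  {s, sr, ..., sr^8} (size 9)
  chi_1 (triv)               1             1                    1                    1                    1                    1                          
  chi_2 (sign: r->1, s->-1)  1             1                    1                    1                    1                    -1                         
  chi_3 (2d, j=1)            2             2*cos(2*pi/9)        2*cos(4*pi/9)        -1                   -2*cos(pi/9)         0                          
  chi_4 (2d, j=2)            2             2*cos(4*pi/9)        -2*cos(pi/9)         -1                   2*cos(2*pi/9)        0                          
  chi_5 (2d, j=3)            2             -1                   -1                   2                    -1                   0                          
  chi_6 (2d, j=4)            2             -2*cos(pi/9)         2*cos(2*pi/9)        -1                   2*cos(4*pi/9)        0                          

Spot check: chi_5 (2d, j=3) on {e} = 2.

Working: D_9 has order 2*9 = 18 with 6 conjugacy classes, hence 6 irreducibles. Sum of squared dims 1 + 1 + 4 + 4 + 4 + 4 = 18 = |G|. Linear characters come from the abelianisation; the 2-dimensional irreps have character r^k -> 2*cos(2*pi*j*k/9), reflections -> 0.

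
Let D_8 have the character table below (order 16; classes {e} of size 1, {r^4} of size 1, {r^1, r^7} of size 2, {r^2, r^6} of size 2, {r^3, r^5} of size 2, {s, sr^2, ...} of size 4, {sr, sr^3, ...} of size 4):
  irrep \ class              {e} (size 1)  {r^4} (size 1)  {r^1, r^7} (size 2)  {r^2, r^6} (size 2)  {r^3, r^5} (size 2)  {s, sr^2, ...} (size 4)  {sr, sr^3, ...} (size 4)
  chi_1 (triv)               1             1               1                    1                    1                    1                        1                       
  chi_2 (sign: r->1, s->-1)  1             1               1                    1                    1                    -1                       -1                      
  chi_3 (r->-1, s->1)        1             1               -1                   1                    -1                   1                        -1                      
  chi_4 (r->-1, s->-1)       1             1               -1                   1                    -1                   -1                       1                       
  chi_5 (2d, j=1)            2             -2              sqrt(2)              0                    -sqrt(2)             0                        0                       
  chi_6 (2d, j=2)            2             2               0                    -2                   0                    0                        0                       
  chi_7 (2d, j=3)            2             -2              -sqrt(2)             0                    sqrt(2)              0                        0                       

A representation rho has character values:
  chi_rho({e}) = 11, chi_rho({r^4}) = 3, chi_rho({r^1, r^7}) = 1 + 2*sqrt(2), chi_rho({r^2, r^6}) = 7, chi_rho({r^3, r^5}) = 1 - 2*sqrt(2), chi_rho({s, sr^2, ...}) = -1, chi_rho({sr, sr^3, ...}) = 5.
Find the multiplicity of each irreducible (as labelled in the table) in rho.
Multiplicities: chi_1: 3, chi_2: 1, chi_3: 0, chi_4: 3, chi_5: 2, chi_6: 0, chi_7: 0.

Derivation: Use <chi_rho, chi> = (1/|G|) sum_C |C| * chi_rho(C) * conj(chi(C)) with |G| = 16 for each irreducible chi in the table:
  <chi_rho, chi_1> = (1/16)[1*(11)*conj(1) + 1*(3)*conj(1) + 2*(1 + 2*sqrt(2))*conj(1) + 2*(7)*conj(1) + 2*(1 - 2*sqrt(2))*conj(1) + 4*(-1)*conj(1) + 4*(5)*conj(1)]
      = (1/16)[(11) + (3) + (2 + 4*sqrt(2)) + (14) + (2 - 4*sqrt(2)) + (-4) + (20)] = 48/16 = 3
  <chi_rho, chi_2> = (1/16)[1*(11)*conj(1) + 1*(3)*conj(1) + 2*(1 + 2*sqrt(2))*conj(1) + 2*(7)*conj(1) + 2*(1 - 2*sqrt(2))*conj(1) + 4*(-1)*conj(-1) + 4*(5)*conj(-1)]
      = (1/16)[(11) + (3) + (2 + 4*sqrt(2)) + (14) + (2 - 4*sqrt(2)) + (4) + (-20)] = 16/16 = 1
  <chi_rho, chi_3> = (1/16)[1*(11)*conj(1) + 1*(3)*conj(1) + 2*(1 + 2*sqrt(2))*conj(-1) + 2*(7)*conj(1) + 2*(1 - 2*sqrt(2))*conj(-1) + 4*(-1)*conj(1) + 4*(5)*conj(-1)]
      = (1/16)[(11) + (3) + (-4*sqrt(2) - 2) + (14) + (-2 + 4*sqrt(2)) + (-4) + (-20)] = 0/16 = 0
  <chi_rho, chi_4> = (1/16)[1*(11)*conj(1) + 1*(3)*conj(1) + 2*(1 + 2*sqrt(2))*conj(-1) + 2*(7)*conj(1) + 2*(1 - 2*sqrt(2))*conj(-1) + 4*(-1)*conj(-1) + 4*(5)*conj(1)]
      = (1/16)[(11) + (3) + (-4*sqrt(2) - 2) + (14) + (-2 + 4*sqrt(2)) + (4) + (20)] = 48/16 = 3
  <chi_rho, chi_5> = (1/16)[1*(11)*conj(2) + 1*(3)*conj(-2) + 2*(1 + 2*sqrt(2))*conj(sqrt(2)) + 2*(7)*conj(0) + 2*(1 - 2*sqrt(2))*conj(-sqrt(2)) + 4*(-1)*conj(0) + 4*(5)*conj(0)]
      = (1/16)[(22) + (-6) + (2*sqrt(2) + 8) + (0) + (8 - 2*sqrt(2)) + (0) + (0)] = 32/16 = 2
  <chi_rho, chi_6> = (1/16)[1*(11)*conj(2) + 1*(3)*conj(2) + 2*(1 + 2*sqrt(2))*conj(0) + 2*(7)*conj(-2) + 2*(1 - 2*sqrt(2))*conj(0) + 4*(-1)*conj(0) + 4*(5)*conj(0)]
      = (1/16)[(22) + (6) + (0) + (-28) + (0) + (0) + (0)] = 0/16 = 0
  <chi_rho, chi_7> = (1/16)[1*(11)*conj(2) + 1*(3)*conj(-2) + 2*(1 + 2*sqrt(2))*conj(-sqrt(2)) + 2*(7)*conj(0) + 2*(1 - 2*sqrt(2))*conj(sqrt(2)) + 4*(-1)*conj(0) + 4*(5)*conj(0)]
      = (1/16)[(22) + (-6) + (-8 - 2*sqrt(2)) + (0) + (-8 + 2*sqrt(2)) + (0) + (0)] = 0/16 = 0
Dimension check: dim(rho) = sum (mult * dim) = 3*1 + 1*1 + 0*1 + 3*1 + 2*2 + 0*2 + 0*2 = 11 = chi_rho(e) = 11.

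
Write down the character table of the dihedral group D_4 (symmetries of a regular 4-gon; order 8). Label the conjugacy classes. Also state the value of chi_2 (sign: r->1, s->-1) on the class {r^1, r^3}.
Conjugacy classes: {e} of size 1, {r^2} of size 1, {r^1, r^3} of size 2, {s, sr^2, ...} of size 2, {sr, sr^3, ...} of size 2.
Character table:
  irrep \ class              {e} (size 1)  {r^2} (size 1)  {r^1, r^3} (size 2)  {s, sr^2, ...} (size 2)  {sr, sr^3, ...} (size 2)
  chi_1 (triv)               1             1               1                    1                        1                       
  chi_2 (sign: r->1, s->-1)  1             1               1                    -1                       -1                      
  chi_3 (r->-1, s->1)        1             1               -1                   1                        -1                      
  chi_4 (r->-1, s->-1)       1             1               -1                   -1                       1                       
  chi_5 (2d, j=1)            2             -2              0                    0                        0                       

Spot check: chi_2 (sign: r->1, s->-1) on {r^1, r^3} = 1.

Solution. D_4 has order 2*4 = 8 with 5 conjugacy classes, hence 5 irreducibles. Sum of squared dims 1 + 1 + 1 + 1 + 4 = 8 = |G|. Linear characters come from the abelianisation; the 2-dimensional irreps have character r^k -> 2*cos(2*pi*j*k/4), reflections -> 0.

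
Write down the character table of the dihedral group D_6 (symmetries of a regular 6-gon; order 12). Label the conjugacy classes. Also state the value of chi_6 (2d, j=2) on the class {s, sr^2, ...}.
Conjugacy classes: {e} of size 1, {r^3} of size 1, {r^1, r^5} of size 2, {r^2, r^4} of size 2, {s, sr^2, ...} of size 3, {sr, sr^3, ...} of size 3.
Character table:
  irrep \ class              {e} (size 1)  {r^3} (size 1)  {r^1, r^5} (size 2)  {r^2, r^4} (size 2)  {s, sr^2, ...} (size 3)  {sr, sr^3, ...} (size 3)
  chi_1 (triv)               1             1               1                    1                    1                        1                       
  chi_2 (sign: r->1, s->-1)  1             1               1                    1                    -1                       -1                      
  chi_3 (r->-1, s->1)        1             -1              -1                   1                    1                        -1                      
  chi_4 (r->-1, s->-1)       1             -1              -1                   1                    -1                       1                       
  chi_5 (2d, j=1)            2             -2              1                    -1                   0                        0                       
  chi_6 (2d, j=2)            2             2               -1                   -1                   0                        0                       

Spot check: chi_6 (2d, j=2) on {s, sr^2, ...} = 0.

Argument: D_6 has order 2*6 = 12 with 6 conjugacy classes, hence 6 irreducibles. Sum of squared dims 1 + 1 + 1 + 1 + 4 + 4 = 12 = |G|. Linear characters come from the abelianisation; the 2-dimensional irreps have character r^k -> 2*cos(2*pi*j*k/6), reflections -> 0.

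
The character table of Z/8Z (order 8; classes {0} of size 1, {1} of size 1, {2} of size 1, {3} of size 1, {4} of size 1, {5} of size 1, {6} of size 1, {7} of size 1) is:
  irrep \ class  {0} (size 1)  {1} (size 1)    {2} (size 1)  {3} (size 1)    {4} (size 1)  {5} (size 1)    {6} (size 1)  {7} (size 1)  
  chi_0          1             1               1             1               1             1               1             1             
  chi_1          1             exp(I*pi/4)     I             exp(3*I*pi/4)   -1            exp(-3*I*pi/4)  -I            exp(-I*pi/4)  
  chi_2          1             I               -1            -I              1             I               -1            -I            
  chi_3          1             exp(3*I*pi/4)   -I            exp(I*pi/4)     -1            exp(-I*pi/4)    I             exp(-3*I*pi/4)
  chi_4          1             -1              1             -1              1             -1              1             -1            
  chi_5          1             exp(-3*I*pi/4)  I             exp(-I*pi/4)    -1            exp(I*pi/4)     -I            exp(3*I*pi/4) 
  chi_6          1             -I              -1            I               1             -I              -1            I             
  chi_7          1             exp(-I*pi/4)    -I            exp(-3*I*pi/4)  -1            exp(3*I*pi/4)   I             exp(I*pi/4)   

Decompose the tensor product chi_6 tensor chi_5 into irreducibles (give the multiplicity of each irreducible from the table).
chi_6 tensor chi_5 = chi_3 (all other irreducibles have multiplicity 0).

Why: The character of a tensor product is the pointwise product (chi_6 * chi_5)(C) = chi_6(C) * chi_5(C):
  {0}: (1)*(1), {1}: (-I)*(exp(-3*I*pi/4)), {2}: (-1)*(I), {3}: (I)*(exp(-I*pi/4)), {4}: (1)*(-1), {5}: (-I)*(exp(I*pi/4)), {6}: (-1)*(-I), {7}: (I)*(exp(3*I*pi/4))
so (chi_6 * chi_5) takes values
  {0} -> 1, {1} -> -exp(-I*pi/4), {2} -> -I, {3} -> exp(I*pi/4), {4} -> -1, {5} -> -exp(3*I*pi/4), {6} -> I, {7} -> exp(-3*I*pi/4).
Now take the inner product of this character with each irreducible chi from the table, <chi_6*chi_5, chi> = (1/8) sum_C |C| (chi_6*chi_5)(C) conj(chi(C)):
  <chi_6*chi_5, chi_0> = (1/8)[1*(1)*conj(1) + 1*(-exp(-I*pi/4))*conj(1) + 1*(-I)*conj(1) + 1*(exp(I*pi/4))*conj(1) + 1*(-1)*conj(1) + 1*(-exp(3*I*pi/4))*conj(1) + 1*(I)*conj(1) + 1*(exp(-3*I*pi/4))*conj(1)]
      = (1/8)[(1) + (-exp(-I*pi/4)) + (-I) + (exp(I*pi/4)) + (-1) + (-exp(3*I*pi/4)) + (I) + (exp(-3*I*pi/4))] = 0/8 = 0
  <chi_6*chi_5, chi_1> = (1/8)[1*(1)*conj(1) + 1*(-exp(-I*pi/4))*conj(exp(I*pi/4)) + 1*(-I)*conj(I) + 1*(exp(I*pi/4))*conj(exp(3*I*pi/4)) + 1*(-1)*conj(-1) + 1*(-exp(3*I*pi/4))*conj(exp(-3*I*pi/4)) + 1*(I)*conj(-I) + 1*(exp(-3*I*pi/4))*conj(exp(-I*pi/4))]
      = (1/8)[(1) + (I) + (-1) + (-I) + (1) + (I) + (-1) + (-I)] = 0/8 = 0
  <chi_6*chi_5, chi_2> = (1/8)[1*(1)*conj(1) + 1*(-exp(-I*pi/4))*conj(I) + 1*(-I)*conj(-1) + 1*(exp(I*pi/4))*conj(-I) + 1*(-1)*conj(1) + 1*(-exp(3*I*pi/4))*conj(I) + 1*(I)*conj(-1) + 1*(exp(-3*I*pi/4))*conj(-I)]
      = (1/8)[(1) + (exp(I*pi/4)) + (I) + (exp(3*I*pi/4)) + (-1) + (exp(-3*I*pi/4)) + (-I) + (exp(-I*pi/4))] = 0/8 = 0
  <chi_6*chi_5, chi_3> = (1/8)[1*(1)*conj(1) + 1*(-exp(-I*pi/4))*conj(exp(3*I*pi/4)) + 1*(-I)*conj(-I) + 1*(exp(I*pi/4))*conj(exp(I*pi/4)) + 1*(-1)*conj(-1) + 1*(-exp(3*I*pi/4))*conj(exp(-I*pi/4)) + 1*(I)*conj(I) + 1*(exp(-3*I*pi/4))*conj(exp(-3*I*pi/4))]
      = (1/8)[(1) + (1) + (1) + (1) + (1) + (1) + (1) + (1)] = 8/8 = 1
  <chi_6*chi_5, chi_4> = (1/8)[1*(1)*conj(1) + 1*(-exp(-I*pi/4))*conj(-1) + 1*(-I)*conj(1) + 1*(exp(I*pi/4))*conj(-1) + 1*(-1)*conj(1) + 1*(-exp(3*I*pi/4))*conj(-1) + 1*(I)*conj(1) + 1*(exp(-3*I*pi/4))*conj(-1)]
      = (1/8)[(1) + (exp(-I*pi/4)) + (-I) + (-exp(I*pi/4)) + (-1) + (exp(3*I*pi/4)) + (I) + (-exp(-3*I*pi/4))] = 0/8 = 0
  <chi_6*chi_5, chi_5> = (1/8)[1*(1)*conj(1) + 1*(-exp(-I*pi/4))*conj(exp(-3*I*pi/4)) + 1*(-I)*conj(I) + 1*(exp(I*pi/4))*conj(exp(-I*pi/4)) + 1*(-1)*conj(-1) + 1*(-exp(3*I*pi/4))*conj(exp(I*pi/4)) + 1*(I)*conj(-I) + 1*(exp(-3*I*pi/4))*conj(exp(3*I*pi/4))]
      = (1/8)[(1) + (-I) + (-1) + (I) + (1) + (-I) + (-1) + (I)] = 0/8 = 0
  <chi_6*chi_5, chi_6> = (1/8)[1*(1)*conj(1) + 1*(-exp(-I*pi/4))*conj(-I) + 1*(-I)*conj(-1) + 1*(exp(I*pi/4))*conj(I) + 1*(-1)*conj(1) + 1*(-exp(3*I*pi/4))*conj(-I) + 1*(I)*conj(-1) + 1*(exp(-3*I*pi/4))*conj(I)]
      = (1/8)[(1) + (-exp(I*pi/4)) + (I) + (-exp(3*I*pi/4)) + (-1) + (-exp(-3*I*pi/4)) + (-I) + (-exp(-I*pi/4))] = 0/8 = 0
  <chi_6*chi_5, chi_7> = (1/8)[1*(1)*conj(1) + 1*(-exp(-I*pi/4))*conj(exp(-I*pi/4)) + 1*(-I)*conj(-I) + 1*(exp(I*pi/4))*conj(exp(-3*I*pi/4)) + 1*(-1)*conj(-1) + 1*(-exp(3*I*pi/4))*conj(exp(3*I*pi/4)) + 1*(I)*conj(I) + 1*(exp(-3*I*pi/4))*conj(exp(I*pi/4))]
      = (1/8)[(1) + (-1) + (1) + (-1) + (1) + (-1) + (1) + (-1)] = 0/8 = 0
(Exp terms are combined using exp(i*s)*conj(exp(i*t)) = exp(i*(s-t)), and sums of them are collapsed using the identity that for every m > 1 the m distinct m-th roots of unity sum to 0, e.g. 1 + exp(2*I*pi/3) + exp(-2*I*pi/3) = 0.)
Hence the multiplicities are chi_3: 1. Dimension check: dim(chi_6)*dim(chi_5) = 1*1 = 1 and sum (mult * dim) = 1*1 = 1.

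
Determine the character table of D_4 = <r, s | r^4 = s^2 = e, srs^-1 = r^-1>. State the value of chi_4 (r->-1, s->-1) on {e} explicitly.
Conjugacy classes: {e} of size 1, {r^2} of size 1, {r^1, r^3} of size 2, {s, sr^2, ...} of size 2, {sr, sr^3, ...} of size 2.
Character table:
  irrep \ class              {e} (size 1)  {r^2} (size 1)  {r^1, r^3} (size 2)  {s, sr^2, ...} (size 2)  {sr, sr^3, ...} (size 2)
  chi_1 (triv)               1             1               1                    1                        1                       
  chi_2 (sign: r->1, s->-1)  1             1               1                    -1                       -1                      
  chi_3 (r->-1, s->1)        1             1               -1                   1                        -1                      
  chi_4 (r->-1, s->-1)       1             1               -1                   -1                       1                       
  chi_5 (2d, j=1)            2             -2              0                    0                        0                       

Spot check: chi_4 (r->-1, s->-1) on {e} = 1.

Proof sketch: D_4 has order 2*4 = 8 with 5 conjugacy classes, hence 5 irreducibles. Sum of squared dims 1 + 1 + 1 + 1 + 4 = 8 = |G|. Linear characters come from the abelianisation; the 2-dimensional irreps have character r^k -> 2*cos(2*pi*j*k/4), reflections -> 0.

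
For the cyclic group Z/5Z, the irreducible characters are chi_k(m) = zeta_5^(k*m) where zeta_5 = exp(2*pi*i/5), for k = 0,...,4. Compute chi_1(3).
chi_1(3) = zeta_5^3 = exp(-4*I*pi/5)

chi_1(3) = zeta_5^(1*3) = zeta_5^3. Since zeta_5^5 = 1, this equals zeta_5^3 = exp(2*pi*i*3/5) = exp(-4*I*pi/5).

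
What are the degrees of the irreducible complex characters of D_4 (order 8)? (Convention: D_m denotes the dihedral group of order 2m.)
Dimensions: 1, 1, 1, 1, 2

Justification: There are 5 irreducibles (= number of conjugacy classes). Their dimensions d_i satisfy sum d_i^2 = |G| = 8: 1 + 1 + 1 + 1 + 4 = 8.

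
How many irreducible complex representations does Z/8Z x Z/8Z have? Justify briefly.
64

Details: The number of irreducible complex representations of a finite group equals its number of conjugacy classes. Z/8Z x Z/8Z is abelian of order 64, so every element is its own conjugacy class: 64 classes, so Z/8Z x Z/8Z (order 64) has exactly 64 irreducible complex representations.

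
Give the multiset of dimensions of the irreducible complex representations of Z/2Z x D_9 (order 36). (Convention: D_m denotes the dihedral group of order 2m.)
Dimensions: 1, 1, 1, 1, 2, 2, 2, 2, 2, 2, 2, 2

Explanation: There are 12 irreducibles (= number of conjugacy classes). Their dimensions d_i satisfy sum d_i^2 = |G| = 36: 1 + 1 + 1 + 1 + 4 + 4 + 4 + 4 + 4 + 4 + 4 + 4 = 36. (For the product with Z/2Z: each of the 2 1-dim characters of Z/2Z tensors with each irrep of D_9, giving 2 copies of each D_9-dimension.)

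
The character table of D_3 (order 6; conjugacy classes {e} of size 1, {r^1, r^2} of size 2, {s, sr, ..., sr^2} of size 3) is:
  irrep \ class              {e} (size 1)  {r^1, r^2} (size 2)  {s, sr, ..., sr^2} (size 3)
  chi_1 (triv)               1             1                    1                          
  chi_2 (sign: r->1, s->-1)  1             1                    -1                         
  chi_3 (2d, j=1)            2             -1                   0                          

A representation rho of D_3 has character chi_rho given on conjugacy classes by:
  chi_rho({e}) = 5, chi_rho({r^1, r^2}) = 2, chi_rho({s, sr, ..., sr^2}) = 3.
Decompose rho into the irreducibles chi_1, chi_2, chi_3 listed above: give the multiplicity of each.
Multiplicities: chi_1: 3, chi_2: 0, chi_3: 1.

Explanation: Use <chi_rho, chi> = (1/|G|) sum_C |C| * chi_rho(C) * conj(chi(C)) with |G| = 6 for each irreducible chi in the table:
  <chi_rho, chi_1> = (1/6)[1*(5)*conj(1) + 2*(2)*conj(1) + 3*(3)*conj(1)]
      = (1/6)[(5) + (4) + (9)] = 18/6 = 3
  <chi_rho, chi_2> = (1/6)[1*(5)*conj(1) + 2*(2)*conj(1) + 3*(3)*conj(-1)]
      = (1/6)[(5) + (4) + (-9)] = 0/6 = 0
  <chi_rho, chi_3> = (1/6)[1*(5)*conj(2) + 2*(2)*conj(-1) + 3*(3)*conj(0)]
      = (1/6)[(10) + (-4) + (0)] = 6/6 = 1
Dimension check: dim(rho) = sum (mult * dim) = 3*1 + 0*1 + 1*2 = 5 = chi_rho(e) = 5.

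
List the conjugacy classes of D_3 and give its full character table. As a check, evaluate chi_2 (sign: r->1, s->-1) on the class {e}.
Conjugacy classes: {e} of size 1, {r^1, r^2} of size 2, {s, sr, ..., sr^2} of size 3.
Character table:
  irrep \ class              {e} (size 1)  {r^1, r^2} (size 2)  {s, sr, ..., sr^2} (size 3)
  chi_1 (triv)               1             1                    1                          
  chi_2 (sign: r->1, s->-1)  1             1                    -1                         
  chi_3 (2d, j=1)            2             -1                   0                          

Spot check: chi_2 (sign: r->1, s->-1) on {e} = 1.

Reasoning: D_3 has order 2*3 = 6 with 3 conjugacy classes, hence 3 irreducibles. Sum of squared dims 1 + 1 + 4 = 6 = |G|. Linear characters come from the abelianisation; the 2-dimensional irreps have character r^k -> 2*cos(2*pi*j*k/3), reflections -> 0.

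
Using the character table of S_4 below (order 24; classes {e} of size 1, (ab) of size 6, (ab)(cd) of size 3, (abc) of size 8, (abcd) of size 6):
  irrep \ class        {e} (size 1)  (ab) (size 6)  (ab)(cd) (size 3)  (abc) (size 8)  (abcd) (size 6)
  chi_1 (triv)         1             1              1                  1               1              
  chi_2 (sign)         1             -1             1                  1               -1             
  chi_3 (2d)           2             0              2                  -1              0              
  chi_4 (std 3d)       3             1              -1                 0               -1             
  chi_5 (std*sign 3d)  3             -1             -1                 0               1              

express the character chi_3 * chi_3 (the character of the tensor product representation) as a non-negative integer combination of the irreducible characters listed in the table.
chi_3 tensor chi_3 = chi_1 + chi_2 + chi_3 (all other irreducibles have multiplicity 0).

Working: The character of a tensor product is the pointwise product (chi_3 * chi_3)(C) = chi_3(C) * chi_3(C):
  {e}: (2)*(2), (ab): (0)*(0), (ab)(cd): (2)*(2), (abc): (-1)*(-1), (abcd): (0)*(0)
so (chi_3 * chi_3) takes values
  {e} -> 4, (ab) -> 0, (ab)(cd) -> 4, (abc) -> 1, (abcd) -> 0.
Now take the inner product of this character with each irreducible chi from the table, <chi_3*chi_3, chi> = (1/24) sum_C |C| (chi_3*chi_3)(C) conj(chi(C)):
  <chi_3*chi_3, chi_1> = (1/24)[1*(4)*conj(1) + 6*(0)*conj(1) + 3*(4)*conj(1) + 8*(1)*conj(1) + 6*(0)*conj(1)]
      = (1/24)[(4) + (0) + (12) + (8) + (0)] = 24/24 = 1
  <chi_3*chi_3, chi_2> = (1/24)[1*(4)*conj(1) + 6*(0)*conj(-1) + 3*(4)*conj(1) + 8*(1)*conj(1) + 6*(0)*conj(-1)]
      = (1/24)[(4) + (0) + (12) + (8) + (0)] = 24/24 = 1
  <chi_3*chi_3, chi_3> = (1/24)[1*(4)*conj(2) + 6*(0)*conj(0) + 3*(4)*conj(2) + 8*(1)*conj(-1) + 6*(0)*conj(0)]
      = (1/24)[(8) + (0) + (24) + (-8) + (0)] = 24/24 = 1
  <chi_3*chi_3, chi_4> = (1/24)[1*(4)*conj(3) + 6*(0)*conj(1) + 3*(4)*conj(-1) + 8*(1)*conj(0) + 6*(0)*conj(-1)]
      = (1/24)[(12) + (0) + (-12) + (0) + (0)] = 0/24 = 0
  <chi_3*chi_3, chi_5> = (1/24)[1*(4)*conj(3) + 6*(0)*conj(-1) + 3*(4)*conj(-1) + 8*(1)*conj(0) + 6*(0)*conj(1)]
      = (1/24)[(12) + (0) + (-12) + (0) + (0)] = 0/24 = 0
Hence the multiplicities are chi_1: 1, chi_2: 1, chi_3: 1. Dimension check: dim(chi_3)*dim(chi_3) = 2*2 = 4 and sum (mult * dim) = 1*1 + 1*1 + 1*2 = 4.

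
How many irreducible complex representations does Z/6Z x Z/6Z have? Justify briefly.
36

Justification: The number of irreducible complex representations of a finite group equals its number of conjugacy classes. Z/6Z x Z/6Z is abelian of order 36, so every element is its own conjugacy class: 36 classes, so Z/6Z x Z/6Z (order 36) has exactly 36 irreducible complex representations.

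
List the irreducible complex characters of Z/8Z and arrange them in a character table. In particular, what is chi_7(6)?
Character table of Z/8Z (irreps indexed chi_0,...,chi_7 with chi_k(m) = zeta_8^(k*m), zeta_8 = exp(2*pi*i/8)):
  irrep \ class  {0} (size 1)  {1} (size 1)    {2} (size 1)  {3} (size 1)    {4} (size 1)  {5} (size 1)    {6} (size 1)  {7} (size 1)  
  chi_0          1             1               1             1               1             1               1             1             
  chi_1          1             exp(I*pi/4)     I             exp(3*I*pi/4)   -1            exp(-3*I*pi/4)  -I            exp(-I*pi/4)  
  chi_2          1             I               -1            -I              1             I               -1            -I            
  chi_3          1             exp(3*I*pi/4)   -I            exp(I*pi/4)     -1            exp(-I*pi/4)    I             exp(-3*I*pi/4)
  chi_4          1             -1              1             -1              1             -1              1             -1            
  chi_5          1             exp(-3*I*pi/4)  I             exp(-I*pi/4)    -1            exp(I*pi/4)     -I            exp(3*I*pi/4) 
  chi_6          1             -I              -1            I               1             -I              -1            I             
  chi_7          1             exp(-I*pi/4)    -I            exp(-3*I*pi/4)  -1            exp(3*I*pi/4)   I             exp(I*pi/4)   

Spot check: chi_7(6) = zeta_8^(7*6) = zeta_8^42 = I.

Reasoning: Z/8Z is abelian, so all 8 irreducible complex representations are 1-dimensional. They are given by chi_k(m) = zeta_8^(k*m) for k = 0,...,7. Row orthogonality: sum_m chi_k(m) conj(chi_l(m)) = 8 * [k = l].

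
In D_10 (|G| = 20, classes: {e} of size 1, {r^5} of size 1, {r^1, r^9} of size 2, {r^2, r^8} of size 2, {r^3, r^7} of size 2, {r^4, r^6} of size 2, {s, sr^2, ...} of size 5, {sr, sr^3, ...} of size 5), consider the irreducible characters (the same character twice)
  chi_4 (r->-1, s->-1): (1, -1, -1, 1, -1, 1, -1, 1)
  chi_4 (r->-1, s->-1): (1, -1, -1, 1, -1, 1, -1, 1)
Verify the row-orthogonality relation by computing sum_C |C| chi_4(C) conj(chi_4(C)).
Sum = 20 = |G| = 20; so <chi_4, chi_4> = 1 (norm-1 confirms irreducibility).

Compute term by term over conjugacy classes (|C| * chi_4(C) * conj(chi_4(C))):
  1*(1)*conj(1) + 1*(-1)*conj(-1) + 2*(-1)*conj(-1) + 2*(1)*conj(1) + 2*(-1)*conj(-1) + 2*(1)*conj(1) + 5*(-1)*conj(-1) + 5*(1)*conj(1)
  = (1) + (1) + (2) + (2) + (2) + (2) + (5) + (5)
  = 20.
Dividing by |G| = 20 gives 20/20 = 1, matching the row-orthogonality relation <chi_4, chi_4> = [chi_4 = chi_4].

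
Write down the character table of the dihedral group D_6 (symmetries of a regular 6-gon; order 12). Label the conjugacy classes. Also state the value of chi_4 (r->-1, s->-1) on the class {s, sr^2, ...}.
Conjugacy classes: {e} of size 1, {r^3} of size 1, {r^1, r^5} of size 2, {r^2, r^4} of size 2, {s, sr^2, ...} of size 3, {sr, sr^3, ...} of size 3.
Character table:
  irrep \ class              {e} (size 1)  {r^3} (size 1)  {r^1, r^5} (size 2)  {r^2, r^4} (size 2)  {s, sr^2, ...} (size 3)  {sr, sr^3, ...} (size 3)
  chi_1 (triv)               1             1               1                    1                    1                        1                       
  chi_2 (sign: r->1, s->-1)  1             1               1                    1                    -1                       -1                      
  chi_3 (r->-1, s->1)        1             -1              -1                   1                    1                        -1                      
  chi_4 (r->-1, s->-1)       1             -1              -1                   1                    -1                       1                       
  chi_5 (2d, j=1)            2             -2              1                    -1                   0                        0                       
  chi_6 (2d, j=2)            2             2               -1                   -1                   0                        0                       

Spot check: chi_4 (r->-1, s->-1) on {s, sr^2, ...} = -1.

Derivation: D_6 has order 2*6 = 12 with 6 conjugacy classes, hence 6 irreducibles. Sum of squared dims 1 + 1 + 1 + 1 + 4 + 4 = 12 = |G|. Linear characters come from the abelianisation; the 2-dimensional irreps have character r^k -> 2*cos(2*pi*j*k/6), reflections -> 0.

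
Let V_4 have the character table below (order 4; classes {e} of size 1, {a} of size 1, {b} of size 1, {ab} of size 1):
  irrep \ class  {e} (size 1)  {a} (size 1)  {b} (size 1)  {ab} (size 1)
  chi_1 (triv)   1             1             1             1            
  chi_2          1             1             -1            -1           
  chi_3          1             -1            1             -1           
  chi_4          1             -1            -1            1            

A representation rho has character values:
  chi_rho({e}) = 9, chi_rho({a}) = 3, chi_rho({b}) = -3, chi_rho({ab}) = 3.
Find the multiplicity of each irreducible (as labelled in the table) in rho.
Multiplicities: chi_1: 3, chi_2: 3, chi_3: 0, chi_4: 3.

Solution. Use <chi_rho, chi> = (1/|G|) sum_C |C| * chi_rho(C) * conj(chi(C)) with |G| = 4 for each irreducible chi in the table:
  <chi_rho, chi_1> = (1/4)[1*(9)*conj(1) + 1*(3)*conj(1) + 1*(-3)*conj(1) + 1*(3)*conj(1)]
      = (1/4)[(9) + (3) + (-3) + (3)] = 12/4 = 3
  <chi_rho, chi_2> = (1/4)[1*(9)*conj(1) + 1*(3)*conj(1) + 1*(-3)*conj(-1) + 1*(3)*conj(-1)]
      = (1/4)[(9) + (3) + (3) + (-3)] = 12/4 = 3
  <chi_rho, chi_3> = (1/4)[1*(9)*conj(1) + 1*(3)*conj(-1) + 1*(-3)*conj(1) + 1*(3)*conj(-1)]
      = (1/4)[(9) + (-3) + (-3) + (-3)] = 0/4 = 0
  <chi_rho, chi_4> = (1/4)[1*(9)*conj(1) + 1*(3)*conj(-1) + 1*(-3)*conj(-1) + 1*(3)*conj(1)]
      = (1/4)[(9) + (-3) + (3) + (3)] = 12/4 = 3
Dimension check: dim(rho) = sum (mult * dim) = 3*1 + 3*1 + 0*1 + 3*1 = 9 = chi_rho(e) = 9.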